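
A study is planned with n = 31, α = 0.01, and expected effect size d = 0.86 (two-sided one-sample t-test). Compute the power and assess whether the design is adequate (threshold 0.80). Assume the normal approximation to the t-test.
Power ≈ 0.99; the study is adequately powered (power ≥ 0.80)

Power calculation (one-sample t-test, normal approximation):
z_β = d · √n - z_{α/2}
z_β = 0.86 · √31 - 2.576
z_β = 0.86 · 5.568 - 2.576
z_β = 2.212

Power = Φ(z_β) = Φ(2.212) ≈ 0.987

Effect size d = 0.86 is large by Cohen's convention (0.2/0.5/0.8).

Threshold: power ≥ 0.80 is conventionally adequate.
Power ≈ 0.99 → the study is adequately powered (power ≥ 0.80).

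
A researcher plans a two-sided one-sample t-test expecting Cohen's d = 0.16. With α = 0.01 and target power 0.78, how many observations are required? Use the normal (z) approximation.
n = 438

Sample size formula (one-sample t-test, normal approximation):
n = ((z_{α/2} + z_β) / d)²

z_{α/2} = 2.576 (for α = 0.01, two-sided)
z_β = 0.772 (for power = 0.78)
d = 0.16

n = ((2.576 + 0.772) / 0.16)²
n = (20.925)²
n ≈ 437.86
Round up to the next whole number: n = 438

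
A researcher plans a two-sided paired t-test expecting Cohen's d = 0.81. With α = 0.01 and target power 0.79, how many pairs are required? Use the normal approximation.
n = 18 pairs

Sample size formula (paired t-test, normal approximation):
n = ((z_{α/2} + z_β) / d)²

z_{α/2} = 2.576 (for α = 0.01, two-sided)
z_β = 0.806 (for power = 0.79)
d = 0.81

n = ((2.576 + 0.806) / 0.81)²
n = (4.175)²
n ≈ 17.43
Round up to the next whole number: n = 18 pairs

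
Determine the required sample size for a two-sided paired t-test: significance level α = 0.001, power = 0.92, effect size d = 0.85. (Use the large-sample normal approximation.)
n = 31 pairs

Sample size formula (paired t-test, normal approximation):
n = ((z_{α/2} + z_β) / d)²

z_{α/2} = 3.291 (for α = 0.001, two-sided)
z_β = 1.405 (for power = 0.92)
d = 0.85

n = ((3.291 + 1.405) / 0.85)²
n = (5.525)²
n ≈ 30.53
Round up to the next whole number: n = 31 pairs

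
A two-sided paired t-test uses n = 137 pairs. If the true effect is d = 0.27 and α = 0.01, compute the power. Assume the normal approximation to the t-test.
Power ≈ 0.72

Power calculation (paired t-test, normal approximation):
z_β = d · √n - z_{α/2}
z_β = 0.27 · √137 - 2.576
z_β = 0.27 · 11.705 - 2.576
z_β = 0.584

Power = Φ(z_β) = Φ(0.584) ≈ 0.721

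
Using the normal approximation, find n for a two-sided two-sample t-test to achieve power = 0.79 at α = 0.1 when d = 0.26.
n = 178 per group

Sample size formula (two-sample t-test, normal approximation):
n = 2 · ((z_{α/2} + z_β) / d)²

z_{α/2} = 1.645 (for α = 0.1, two-sided)
z_β = 0.806 (for power = 0.79)
d = 0.26

n = 2 · ((1.645 + 0.806) / 0.26)²
n = 2 · (9.427)²
n ≈ 177.74
Round up to the next whole number: n = 178 per group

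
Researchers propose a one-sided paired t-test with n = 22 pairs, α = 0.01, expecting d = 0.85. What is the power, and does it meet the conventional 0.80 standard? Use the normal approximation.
Power ≈ 0.95; the study is adequately powered (power ≥ 0.80)

Power calculation (paired t-test, normal approximation):
z_β = d · √n - z_α
z_β = 0.85 · √22 - 2.326
z_β = 0.85 · 4.690 - 2.326
z_β = 1.661

Power = Φ(z_β) = Φ(1.661) ≈ 0.952

Effect size d = 0.85 is large by Cohen's convention (0.2/0.5/0.8).

Threshold: power ≥ 0.80 is conventionally adequate.
Power ≈ 0.95 → the study is adequately powered (power ≥ 0.80).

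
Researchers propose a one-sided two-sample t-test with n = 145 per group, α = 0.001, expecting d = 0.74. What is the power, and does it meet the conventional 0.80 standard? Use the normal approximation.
Power ≈ 1.00; the study is adequately powered (power ≥ 0.80)

Power calculation (two-sample t-test, normal approximation):
z_β = d · √(n/2) - z_α
z_β = 0.74 · √(145/2) - 3.090
z_β = 0.74 · 8.515 - 3.090
z_β = 3.211

Power = Φ(z_β) = Φ(3.211) ≈ 0.999

Effect size d = 0.74 is medium by Cohen's convention (0.2/0.5/0.8).

Threshold: power ≥ 0.80 is conventionally adequate.
Power ≈ 1.00 → the study is adequately powered (power ≥ 0.80).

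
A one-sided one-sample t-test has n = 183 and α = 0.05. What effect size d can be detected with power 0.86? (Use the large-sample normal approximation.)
d ≈ 0.20

Minimum detectable effect (one-sample t-test, normal approximation):
d = (z_α + z_β) / √n
d = (1.645 + 1.080) / √183
d = 2.725 / 13.528
d ≈ 0.20

By Cohen's convention (0.2 small / 0.5 medium / 0.8 large): small effect.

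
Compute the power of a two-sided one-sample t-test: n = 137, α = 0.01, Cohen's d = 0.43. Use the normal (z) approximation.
Power ≈ 0.99

Power calculation (one-sample t-test, normal approximation):
z_β = d · √n - z_{α/2}
z_β = 0.43 · √137 - 2.576
z_β = 0.43 · 11.705 - 2.576
z_β = 2.457

Power = Φ(z_β) = Φ(2.457) ≈ 0.993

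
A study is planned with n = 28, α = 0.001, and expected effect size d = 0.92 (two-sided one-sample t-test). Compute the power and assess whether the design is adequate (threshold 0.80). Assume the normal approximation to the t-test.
Power ≈ 0.94; the study is adequately powered (power ≥ 0.80)

Power calculation (one-sample t-test, normal approximation):
z_β = d · √n - z_{α/2}
z_β = 0.92 · √28 - 3.291
z_β = 0.92 · 5.292 - 3.291
z_β = 1.578

Power = Φ(z_β) = Φ(1.578) ≈ 0.943

Effect size d = 0.92 is large by Cohen's convention (0.2/0.5/0.8).

Threshold: power ≥ 0.80 is conventionally adequate.
Power ≈ 0.94 → the study is adequately powered (power ≥ 0.80).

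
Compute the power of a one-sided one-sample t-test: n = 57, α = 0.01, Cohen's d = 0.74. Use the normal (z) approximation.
Power ≈ 1.00

Power calculation (one-sample t-test, normal approximation):
z_β = d · √n - z_α
z_β = 0.74 · √57 - 2.326
z_β = 0.74 · 7.550 - 2.326
z_β = 3.261

Power = Φ(z_β) = Φ(3.261) ≈ 0.999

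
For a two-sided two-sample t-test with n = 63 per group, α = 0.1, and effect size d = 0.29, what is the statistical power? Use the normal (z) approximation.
Power ≈ 0.49

Power calculation (two-sample t-test, normal approximation):
z_β = d · √(n/2) - z_{α/2}
z_β = 0.29 · √(63/2) - 1.645
z_β = 0.29 · 5.612 - 1.645
z_β = -0.017

Power = Φ(z_β) = Φ(-0.017) ≈ 0.493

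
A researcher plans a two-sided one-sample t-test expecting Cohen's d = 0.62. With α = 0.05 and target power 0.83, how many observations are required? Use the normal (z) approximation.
n = 23

Sample size formula (one-sample t-test, normal approximation):
n = ((z_{α/2} + z_β) / d)²

z_{α/2} = 1.960 (for α = 0.05, two-sided)
z_β = 0.954 (for power = 0.83)
d = 0.62

n = ((1.960 + 0.954) / 0.62)²
n = (4.700)²
n ≈ 22.09
Round up to the next whole number: n = 23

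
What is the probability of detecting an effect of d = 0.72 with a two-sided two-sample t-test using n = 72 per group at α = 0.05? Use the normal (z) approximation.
Power ≈ 0.99

Power calculation (two-sample t-test, normal approximation):
z_β = d · √(n/2) - z_{α/2}
z_β = 0.72 · √(72/2) - 1.960
z_β = 0.72 · 6.000 - 1.960
z_β = 2.360

Power = Φ(z_β) = Φ(2.360) ≈ 0.991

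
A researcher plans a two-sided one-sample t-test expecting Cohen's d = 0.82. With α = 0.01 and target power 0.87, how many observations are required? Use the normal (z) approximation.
n = 21

Sample size formula (one-sample t-test, normal approximation):
n = ((z_{α/2} + z_β) / d)²

z_{α/2} = 2.576 (for α = 0.01, two-sided)
z_β = 1.126 (for power = 0.87)
d = 0.82

n = ((2.576 + 1.126) / 0.82)²
n = (4.515)²
n ≈ 20.39
Round up to the next whole number: n = 21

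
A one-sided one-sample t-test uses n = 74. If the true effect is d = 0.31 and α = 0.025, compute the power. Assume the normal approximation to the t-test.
Power ≈ 0.76

Power calculation (one-sample t-test, normal approximation):
z_β = d · √n - z_α
z_β = 0.31 · √74 - 1.960
z_β = 0.31 · 8.602 - 1.960
z_β = 0.707

Power = Φ(z_β) = Φ(0.707) ≈ 0.760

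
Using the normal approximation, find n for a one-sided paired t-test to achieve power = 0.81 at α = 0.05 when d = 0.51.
n = 25 pairs

Sample size formula (paired t-test, normal approximation):
n = ((z_α + z_β) / d)²

z_α = 1.645 (for α = 0.05, one-sided)
z_β = 0.878 (for power = 0.81)
d = 0.51

n = ((1.645 + 0.878) / 0.51)²
n = (4.947)²
n ≈ 24.47
Round up to the next whole number: n = 25 pairs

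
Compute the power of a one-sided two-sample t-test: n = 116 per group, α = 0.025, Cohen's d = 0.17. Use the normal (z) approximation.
Power ≈ 0.25

Power calculation (two-sample t-test, normal approximation):
z_β = d · √(n/2) - z_α
z_β = 0.17 · √(116/2) - 1.960
z_β = 0.17 · 7.616 - 1.960
z_β = -0.665

Power = Φ(z_β) = Φ(-0.665) ≈ 0.253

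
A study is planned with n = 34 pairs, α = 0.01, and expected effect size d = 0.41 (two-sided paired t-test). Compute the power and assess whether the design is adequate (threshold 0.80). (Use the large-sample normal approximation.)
Power ≈ 0.43; the study is underpowered (power < 0.80)

Power calculation (paired t-test, normal approximation):
z_β = d · √n - z_{α/2}
z_β = 0.41 · √34 - 2.576
z_β = 0.41 · 5.831 - 2.576
z_β = -0.185

Power = Φ(z_β) = Φ(-0.185) ≈ 0.427

Effect size d = 0.41 is small by Cohen's convention (0.2/0.5/0.8).

Threshold: power ≥ 0.80 is conventionally adequate.
Power ≈ 0.43 → the study is underpowered (power < 0.80).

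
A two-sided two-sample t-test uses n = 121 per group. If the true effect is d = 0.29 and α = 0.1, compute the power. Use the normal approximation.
Power ≈ 0.73

Power calculation (two-sample t-test, normal approximation):
z_β = d · √(n/2) - z_{α/2}
z_β = 0.29 · √(121/2) - 1.645
z_β = 0.29 · 7.778 - 1.645
z_β = 0.611

Power = Φ(z_β) = Φ(0.611) ≈ 0.729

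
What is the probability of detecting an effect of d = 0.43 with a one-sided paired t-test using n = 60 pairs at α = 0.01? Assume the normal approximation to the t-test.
Power ≈ 0.84

Power calculation (paired t-test, normal approximation):
z_β = d · √n - z_α
z_β = 0.43 · √60 - 2.326
z_β = 0.43 · 7.746 - 2.326
z_β = 1.004

Power = Φ(z_β) = Φ(1.004) ≈ 0.842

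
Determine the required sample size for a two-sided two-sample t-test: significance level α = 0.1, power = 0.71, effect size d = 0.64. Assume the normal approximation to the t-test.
n = 24 per group

Sample size formula (two-sample t-test, normal approximation):
n = 2 · ((z_{α/2} + z_β) / d)²

z_{α/2} = 1.645 (for α = 0.1, two-sided)
z_β = 0.553 (for power = 0.71)
d = 0.64

n = 2 · ((1.645 + 0.553) / 0.64)²
n = 2 · (3.434)²
n ≈ 23.58
Round up to the next whole number: n = 24 per group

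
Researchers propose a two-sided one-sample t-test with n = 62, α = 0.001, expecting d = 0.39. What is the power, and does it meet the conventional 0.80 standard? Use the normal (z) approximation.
Power ≈ 0.41; the study is underpowered (power < 0.80)

Power calculation (one-sample t-test, normal approximation):
z_β = d · √n - z_{α/2}
z_β = 0.39 · √62 - 3.291
z_β = 0.39 · 7.874 - 3.291
z_β = -0.220

Power = Φ(z_β) = Φ(-0.220) ≈ 0.413

Effect size d = 0.39 is small by Cohen's convention (0.2/0.5/0.8).

Threshold: power ≥ 0.80 is conventionally adequate.
Power ≈ 0.41 → the study is underpowered (power < 0.80).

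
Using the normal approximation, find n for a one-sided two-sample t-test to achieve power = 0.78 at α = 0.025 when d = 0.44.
n = 78 per group

Sample size formula (two-sample t-test, normal approximation):
n = 2 · ((z_α + z_β) / d)²

z_α = 1.960 (for α = 0.025, one-sided)
z_β = 0.772 (for power = 0.78)
d = 0.44

n = 2 · ((1.960 + 0.772) / 0.44)²
n = 2 · (6.209)²
n ≈ 77.10
Round up to the next whole number: n = 78 per group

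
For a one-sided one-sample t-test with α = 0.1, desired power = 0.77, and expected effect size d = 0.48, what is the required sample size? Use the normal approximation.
n = 18

Sample size formula (one-sample t-test, normal approximation):
n = ((z_α + z_β) / d)²

z_α = 1.282 (for α = 0.1, one-sided)
z_β = 0.739 (for power = 0.77)
d = 0.48

n = ((1.282 + 0.739) / 0.48)²
n = (4.210)²
n ≈ 17.72
Round up to the next whole number: n = 18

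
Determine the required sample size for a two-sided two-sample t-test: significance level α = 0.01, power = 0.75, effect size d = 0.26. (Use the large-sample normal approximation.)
n = 313 per group

Sample size formula (two-sample t-test, normal approximation):
n = 2 · ((z_{α/2} + z_β) / d)²

z_{α/2} = 2.576 (for α = 0.01, two-sided)
z_β = 0.674 (for power = 0.75)
d = 0.26

n = 2 · ((2.576 + 0.674) / 0.26)²
n = 2 · (12.500)²
n ≈ 312.50
Round up to the next whole number: n = 313 per group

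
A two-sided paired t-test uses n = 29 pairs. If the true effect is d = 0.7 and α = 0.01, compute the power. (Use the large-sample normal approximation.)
Power ≈ 0.88

Power calculation (paired t-test, normal approximation):
z_β = d · √n - z_{α/2}
z_β = 0.7 · √29 - 2.576
z_β = 0.7 · 5.385 - 2.576
z_β = 1.194

Power = Φ(z_β) = Φ(1.194) ≈ 0.884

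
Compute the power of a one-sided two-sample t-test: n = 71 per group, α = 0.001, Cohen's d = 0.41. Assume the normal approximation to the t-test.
Power ≈ 0.26

Power calculation (two-sample t-test, normal approximation):
z_β = d · √(n/2) - z_α
z_β = 0.41 · √(71/2) - 3.090
z_β = 0.41 · 5.958 - 3.090
z_β = -0.647

Power = Φ(z_β) = Φ(-0.647) ≈ 0.259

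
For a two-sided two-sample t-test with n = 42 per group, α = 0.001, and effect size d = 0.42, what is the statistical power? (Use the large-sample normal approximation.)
Power ≈ 0.09

Power calculation (two-sample t-test, normal approximation):
z_β = d · √(n/2) - z_{α/2}
z_β = 0.42 · √(42/2) - 3.291
z_β = 0.42 · 4.583 - 3.291
z_β = -1.366

Power = Φ(z_β) = Φ(-1.366) ≈ 0.086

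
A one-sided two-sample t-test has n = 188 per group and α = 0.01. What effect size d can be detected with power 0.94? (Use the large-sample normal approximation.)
d ≈ 0.40

Minimum detectable effect (two-sample t-test, normal approximation):
d = (z_α + z_β) / √(n/2)
d = (2.326 + 1.555) / √(188/2)
d = 3.881 / 9.695
d ≈ 0.40

By Cohen's convention (0.2 small / 0.5 medium / 0.8 large): small effect.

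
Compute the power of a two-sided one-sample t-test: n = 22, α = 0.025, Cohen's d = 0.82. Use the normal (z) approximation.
Power ≈ 0.95

Power calculation (one-sample t-test, normal approximation):
z_β = d · √n - z_{α/2}
z_β = 0.82 · √22 - 2.241
z_β = 0.82 · 4.690 - 2.241
z_β = 1.605

Power = Φ(z_β) = Φ(1.605) ≈ 0.946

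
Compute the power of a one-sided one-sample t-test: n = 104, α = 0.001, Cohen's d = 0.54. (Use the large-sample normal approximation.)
Power ≈ 0.99

Power calculation (one-sample t-test, normal approximation):
z_β = d · √n - z_α
z_β = 0.54 · √104 - 3.090
z_β = 0.54 · 10.198 - 3.090
z_β = 2.417

Power = Φ(z_β) = Φ(2.417) ≈ 0.992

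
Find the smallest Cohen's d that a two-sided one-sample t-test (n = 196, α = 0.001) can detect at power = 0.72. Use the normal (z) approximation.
d ≈ 0.28

Minimum detectable effect (one-sample t-test, normal approximation):
d = (z_{α/2} + z_β) / √n
d = (3.291 + 0.583) / √196
d = 3.873 / 14.000
d ≈ 0.28

By Cohen's convention (0.2 small / 0.5 medium / 0.8 large): small effect.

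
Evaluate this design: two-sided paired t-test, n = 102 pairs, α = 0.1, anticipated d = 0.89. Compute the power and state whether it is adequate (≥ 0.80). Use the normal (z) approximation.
Power ≈ 1.00; the study is adequately powered (power ≥ 0.80)

Power calculation (paired t-test, normal approximation):
z_β = d · √n - z_{α/2}
z_β = 0.89 · √102 - 1.645
z_β = 0.89 · 10.100 - 1.645
z_β = 7.344

Power = Φ(z_β) = Φ(7.344) ≈ 1.000

Effect size d = 0.89 is large by Cohen's convention (0.2/0.5/0.8).

Threshold: power ≥ 0.80 is conventionally adequate.
Power ≈ 1.00 → the study is adequately powered (power ≥ 0.80).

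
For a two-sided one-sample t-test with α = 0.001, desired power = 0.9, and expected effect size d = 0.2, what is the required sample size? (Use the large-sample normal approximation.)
n = 523

Sample size formula (one-sample t-test, normal approximation):
n = ((z_{α/2} + z_β) / d)²

z_{α/2} = 3.291 (for α = 0.001, two-sided)
z_β = 1.282 (for power = 0.9)
d = 0.2

n = ((3.291 + 1.282) / 0.2)²
n = (22.865)²
n ≈ 522.81
Round up to the next whole number: n = 523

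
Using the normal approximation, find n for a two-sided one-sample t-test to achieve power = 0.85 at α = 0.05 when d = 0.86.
n = 13

Sample size formula (one-sample t-test, normal approximation):
n = ((z_{α/2} + z_β) / d)²

z_{α/2} = 1.960 (for α = 0.05, two-sided)
z_β = 1.036 (for power = 0.85)
d = 0.86

n = ((1.960 + 1.036) / 0.86)²
n = (3.484)²
n ≈ 12.14
Round up to the next whole number: n = 13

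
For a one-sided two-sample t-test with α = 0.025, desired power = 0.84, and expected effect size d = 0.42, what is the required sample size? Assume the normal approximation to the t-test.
n = 99 per group

Sample size formula (two-sample t-test, normal approximation):
n = 2 · ((z_α + z_β) / d)²

z_α = 1.960 (for α = 0.025, one-sided)
z_β = 0.994 (for power = 0.84)
d = 0.42

n = 2 · ((1.960 + 0.994) / 0.42)²
n = 2 · (7.033)²
n ≈ 98.93
Round up to the next whole number: n = 99 per group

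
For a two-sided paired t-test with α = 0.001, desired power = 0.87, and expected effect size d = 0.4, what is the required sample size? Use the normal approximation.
n = 122 pairs

Sample size formula (paired t-test, normal approximation):
n = ((z_{α/2} + z_β) / d)²

z_{α/2} = 3.291 (for α = 0.001, two-sided)
z_β = 1.126 (for power = 0.87)
d = 0.4

n = ((3.291 + 1.126) / 0.4)²
n = (11.043)²
n ≈ 121.95
Round up to the next whole number: n = 122 pairs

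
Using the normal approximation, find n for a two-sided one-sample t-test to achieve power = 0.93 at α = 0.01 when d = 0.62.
n = 43

Sample size formula (one-sample t-test, normal approximation):
n = ((z_{α/2} + z_β) / d)²

z_{α/2} = 2.576 (for α = 0.01, two-sided)
z_β = 1.476 (for power = 0.93)
d = 0.62

n = ((2.576 + 1.476) / 0.62)²
n = (6.535)²
n ≈ 42.71
Round up to the next whole number: n = 43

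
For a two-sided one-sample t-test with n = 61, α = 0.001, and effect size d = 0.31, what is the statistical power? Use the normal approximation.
Power ≈ 0.19

Power calculation (one-sample t-test, normal approximation):
z_β = d · √n - z_{α/2}
z_β = 0.31 · √61 - 3.291
z_β = 0.31 · 7.810 - 3.291
z_β = -0.869

Power = Φ(z_β) = Φ(-0.869) ≈ 0.192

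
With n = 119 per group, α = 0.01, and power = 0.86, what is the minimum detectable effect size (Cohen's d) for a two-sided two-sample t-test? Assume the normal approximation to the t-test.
d ≈ 0.47

Minimum detectable effect (two-sample t-test, normal approximation):
d = (z_{α/2} + z_β) / √(n/2)
d = (2.576 + 1.080) / √(119/2)
d = 3.656 / 7.714
d ≈ 0.47

By Cohen's convention (0.2 small / 0.5 medium / 0.8 large): small effect.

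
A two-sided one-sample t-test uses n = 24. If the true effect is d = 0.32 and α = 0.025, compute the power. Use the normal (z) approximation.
Power ≈ 0.25

Power calculation (one-sample t-test, normal approximation):
z_β = d · √n - z_{α/2}
z_β = 0.32 · √24 - 2.241
z_β = 0.32 · 4.899 - 2.241
z_β = -0.674

Power = Φ(z_β) = Φ(-0.674) ≈ 0.250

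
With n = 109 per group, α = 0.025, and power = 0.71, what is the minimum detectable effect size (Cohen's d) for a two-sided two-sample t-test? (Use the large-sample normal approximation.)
d ≈ 0.38

Minimum detectable effect (two-sample t-test, normal approximation):
d = (z_{α/2} + z_β) / √(n/2)
d = (2.241 + 0.553) / √(109/2)
d = 2.795 / 7.382
d ≈ 0.38

By Cohen's convention (0.2 small / 0.5 medium / 0.8 large): small effect.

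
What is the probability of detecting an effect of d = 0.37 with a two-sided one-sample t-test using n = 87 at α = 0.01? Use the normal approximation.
Power ≈ 0.81

Power calculation (one-sample t-test, normal approximation):
z_β = d · √n - z_{α/2}
z_β = 0.37 · √87 - 2.576
z_β = 0.37 · 9.327 - 2.576
z_β = 0.875

Power = Φ(z_β) = Φ(0.875) ≈ 0.809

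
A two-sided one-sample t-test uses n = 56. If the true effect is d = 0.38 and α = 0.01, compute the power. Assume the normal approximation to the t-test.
Power ≈ 0.61

Power calculation (one-sample t-test, normal approximation):
z_β = d · √n - z_{α/2}
z_β = 0.38 · √56 - 2.576
z_β = 0.38 · 7.483 - 2.576
z_β = 0.268

Power = Φ(z_β) = Φ(0.268) ≈ 0.606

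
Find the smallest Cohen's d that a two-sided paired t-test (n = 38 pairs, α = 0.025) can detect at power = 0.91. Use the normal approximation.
d ≈ 0.58

Minimum detectable effect (paired t-test, normal approximation):
d = (z_{α/2} + z_β) / √n
d = (2.241 + 1.341) / √38
d = 3.582 / 6.164
d ≈ 0.58

By Cohen's convention (0.2 small / 0.5 medium / 0.8 large): medium effect.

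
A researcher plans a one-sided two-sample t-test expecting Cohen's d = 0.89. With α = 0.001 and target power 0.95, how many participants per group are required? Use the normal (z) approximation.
n = 57 per group

Sample size formula (two-sample t-test, normal approximation):
n = 2 · ((z_α + z_β) / d)²

z_α = 3.090 (for α = 0.001, one-sided)
z_β = 1.645 (for power = 0.95)
d = 0.89

n = 2 · ((3.090 + 1.645) / 0.89)²
n = 2 · (5.320)²
n ≈ 56.60
Round up to the next whole number: n = 57 per group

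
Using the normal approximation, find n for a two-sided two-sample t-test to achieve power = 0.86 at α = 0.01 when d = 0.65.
n = 64 per group

Sample size formula (two-sample t-test, normal approximation):
n = 2 · ((z_{α/2} + z_β) / d)²

z_{α/2} = 2.576 (for α = 0.01, two-sided)
z_β = 1.080 (for power = 0.86)
d = 0.65

n = 2 · ((2.576 + 1.080) / 0.65)²
n = 2 · (5.625)²
n ≈ 63.28
Round up to the next whole number: n = 64 per group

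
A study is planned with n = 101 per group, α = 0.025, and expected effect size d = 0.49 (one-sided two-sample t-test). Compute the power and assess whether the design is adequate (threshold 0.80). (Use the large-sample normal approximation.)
Power ≈ 0.94; the study is adequately powered (power ≥ 0.80)

Power calculation (two-sample t-test, normal approximation):
z_β = d · √(n/2) - z_α
z_β = 0.49 · √(101/2) - 1.960
z_β = 0.49 · 7.106 - 1.960
z_β = 1.522

Power = Φ(z_β) = Φ(1.522) ≈ 0.936

Effect size d = 0.49 is small by Cohen's convention (0.2/0.5/0.8).

Threshold: power ≥ 0.80 is conventionally adequate.
Power ≈ 0.94 → the study is adequately powered (power ≥ 0.80).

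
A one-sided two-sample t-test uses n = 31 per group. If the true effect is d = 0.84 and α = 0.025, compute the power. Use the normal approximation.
Power ≈ 0.91

Power calculation (two-sample t-test, normal approximation):
z_β = d · √(n/2) - z_α
z_β = 0.84 · √(31/2) - 1.960
z_β = 0.84 · 3.937 - 1.960
z_β = 1.347

Power = Φ(z_β) = Φ(1.347) ≈ 0.911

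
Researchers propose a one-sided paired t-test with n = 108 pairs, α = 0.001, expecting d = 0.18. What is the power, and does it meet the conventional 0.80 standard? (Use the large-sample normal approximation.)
Power ≈ 0.11; the study is underpowered (power < 0.80)

Power calculation (paired t-test, normal approximation):
z_β = d · √n - z_α
z_β = 0.18 · √108 - 3.090
z_β = 0.18 · 10.392 - 3.090
z_β = -1.220

Power = Φ(z_β) = Φ(-1.220) ≈ 0.111

Effect size d = 0.18 is very small by Cohen's convention (0.2/0.5/0.8).

Threshold: power ≥ 0.80 is conventionally adequate.
Power ≈ 0.11 → the study is underpowered (power < 0.80).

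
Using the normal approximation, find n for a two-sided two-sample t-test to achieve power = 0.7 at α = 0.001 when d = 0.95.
n = 33 per group

Sample size formula (two-sample t-test, normal approximation):
n = 2 · ((z_{α/2} + z_β) / d)²

z_{α/2} = 3.291 (for α = 0.001, two-sided)
z_β = 0.524 (for power = 0.7)
d = 0.95

n = 2 · ((3.291 + 0.524) / 0.95)²
n = 2 · (4.016)²
n ≈ 32.26
Round up to the next whole number: n = 33 per group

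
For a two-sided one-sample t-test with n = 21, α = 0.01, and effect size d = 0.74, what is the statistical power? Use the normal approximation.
Power ≈ 0.79

Power calculation (one-sample t-test, normal approximation):
z_β = d · √n - z_{α/2}
z_β = 0.74 · √21 - 2.576
z_β = 0.74 · 4.583 - 2.576
z_β = 0.815

Power = Φ(z_β) = Φ(0.815) ≈ 0.793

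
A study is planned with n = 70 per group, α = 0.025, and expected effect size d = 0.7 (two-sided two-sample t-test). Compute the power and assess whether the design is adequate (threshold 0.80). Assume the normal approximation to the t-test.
Power ≈ 0.97; the study is adequately powered (power ≥ 0.80)

Power calculation (two-sample t-test, normal approximation):
z_β = d · √(n/2) - z_{α/2}
z_β = 0.7 · √(70/2) - 2.241
z_β = 0.7 · 5.916 - 2.241
z_β = 1.900

Power = Φ(z_β) = Φ(1.900) ≈ 0.971

Effect size d = 0.7 is medium by Cohen's convention (0.2/0.5/0.8).

Threshold: power ≥ 0.80 is conventionally adequate.
Power ≈ 0.97 → the study is adequately powered (power ≥ 0.80).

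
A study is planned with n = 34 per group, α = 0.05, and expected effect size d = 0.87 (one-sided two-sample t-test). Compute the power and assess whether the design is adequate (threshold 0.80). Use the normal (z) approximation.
Power ≈ 0.97; the study is adequately powered (power ≥ 0.80)

Power calculation (two-sample t-test, normal approximation):
z_β = d · √(n/2) - z_α
z_β = 0.87 · √(34/2) - 1.645
z_β = 0.87 · 4.123 - 1.645
z_β = 1.942

Power = Φ(z_β) = Φ(1.942) ≈ 0.974

Effect size d = 0.87 is large by Cohen's convention (0.2/0.5/0.8).

Threshold: power ≥ 0.80 is conventionally adequate.
Power ≈ 0.97 → the study is adequately powered (power ≥ 0.80).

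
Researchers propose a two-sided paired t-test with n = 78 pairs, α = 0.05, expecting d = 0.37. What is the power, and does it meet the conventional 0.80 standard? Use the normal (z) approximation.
Power ≈ 0.90; the study is adequately powered (power ≥ 0.80)

Power calculation (paired t-test, normal approximation):
z_β = d · √n - z_{α/2}
z_β = 0.37 · √78 - 1.960
z_β = 0.37 · 8.832 - 1.960
z_β = 1.308

Power = Φ(z_β) = Φ(1.308) ≈ 0.905

Effect size d = 0.37 is small by Cohen's convention (0.2/0.5/0.8).

Threshold: power ≥ 0.80 is conventionally adequate.
Power ≈ 0.90 → the study is adequately powered (power ≥ 0.80).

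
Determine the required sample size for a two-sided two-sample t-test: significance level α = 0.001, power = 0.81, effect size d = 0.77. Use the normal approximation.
n = 59 per group

Sample size formula (two-sample t-test, normal approximation):
n = 2 · ((z_{α/2} + z_β) / d)²

z_{α/2} = 3.291 (for α = 0.001, two-sided)
z_β = 0.878 (for power = 0.81)
d = 0.77

n = 2 · ((3.291 + 0.878) / 0.77)²
n = 2 · (5.414)²
n ≈ 58.62
Round up to the next whole number: n = 59 per group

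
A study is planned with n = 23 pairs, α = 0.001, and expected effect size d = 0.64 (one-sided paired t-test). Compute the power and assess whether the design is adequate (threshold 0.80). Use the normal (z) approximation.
Power ≈ 0.49; the study is underpowered (power < 0.80)

Power calculation (paired t-test, normal approximation):
z_β = d · √n - z_α
z_β = 0.64 · √23 - 3.090
z_β = 0.64 · 4.796 - 3.090
z_β = -0.021

Power = Φ(z_β) = Φ(-0.021) ≈ 0.492

Effect size d = 0.64 is medium by Cohen's convention (0.2/0.5/0.8).

Threshold: power ≥ 0.80 is conventionally adequate.
Power ≈ 0.49 → the study is underpowered (power < 0.80).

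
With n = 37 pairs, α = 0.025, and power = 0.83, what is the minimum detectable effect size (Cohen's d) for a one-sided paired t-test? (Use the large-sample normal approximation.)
d ≈ 0.48

Minimum detectable effect (paired t-test, normal approximation):
d = (z_α + z_β) / √n
d = (1.960 + 0.954) / √37
d = 2.914 / 6.083
d ≈ 0.48

By Cohen's convention (0.2 small / 0.5 medium / 0.8 large): small effect.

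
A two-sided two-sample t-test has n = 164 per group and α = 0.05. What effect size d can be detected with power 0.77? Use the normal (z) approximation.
d ≈ 0.30

Minimum detectable effect (two-sample t-test, normal approximation):
d = (z_{α/2} + z_β) / √(n/2)
d = (1.960 + 0.739) / √(164/2)
d = 2.699 / 9.055
d ≈ 0.30

By Cohen's convention (0.2 small / 0.5 medium / 0.8 large): small effect.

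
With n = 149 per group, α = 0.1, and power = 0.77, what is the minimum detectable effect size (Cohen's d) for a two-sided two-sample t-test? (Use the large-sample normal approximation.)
d ≈ 0.28

Minimum detectable effect (two-sample t-test, normal approximation):
d = (z_{α/2} + z_β) / √(n/2)
d = (1.645 + 0.739) / √(149/2)
d = 2.384 / 8.631
d ≈ 0.28

By Cohen's convention (0.2 small / 0.5 medium / 0.8 large): small effect.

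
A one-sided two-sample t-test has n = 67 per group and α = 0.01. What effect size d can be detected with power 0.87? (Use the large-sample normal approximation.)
d ≈ 0.60

Minimum detectable effect (two-sample t-test, normal approximation):
d = (z_α + z_β) / √(n/2)
d = (2.326 + 1.126) / √(67/2)
d = 3.453 / 5.788
d ≈ 0.60

By Cohen's convention (0.2 small / 0.5 medium / 0.8 large): medium effect.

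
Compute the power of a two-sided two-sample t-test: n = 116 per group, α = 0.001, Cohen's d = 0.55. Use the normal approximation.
Power ≈ 0.82

Power calculation (two-sample t-test, normal approximation):
z_β = d · √(n/2) - z_{α/2}
z_β = 0.55 · √(116/2) - 3.291
z_β = 0.55 · 7.616 - 3.291
z_β = 0.898

Power = Φ(z_β) = Φ(0.898) ≈ 0.815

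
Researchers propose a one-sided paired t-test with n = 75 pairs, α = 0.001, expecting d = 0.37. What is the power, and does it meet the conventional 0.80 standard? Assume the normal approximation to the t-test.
Power ≈ 0.55; the study is underpowered (power < 0.80)

Power calculation (paired t-test, normal approximation):
z_β = d · √n - z_α
z_β = 0.37 · √75 - 3.090
z_β = 0.37 · 8.660 - 3.090
z_β = 0.114

Power = Φ(z_β) = Φ(0.114) ≈ 0.545

Effect size d = 0.37 is small by Cohen's convention (0.2/0.5/0.8).

Threshold: power ≥ 0.80 is conventionally adequate.
Power ≈ 0.55 → the study is underpowered (power < 0.80).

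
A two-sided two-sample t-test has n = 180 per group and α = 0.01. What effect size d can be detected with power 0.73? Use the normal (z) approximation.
d ≈ 0.34

Minimum detectable effect (two-sample t-test, normal approximation):
d = (z_{α/2} + z_β) / √(n/2)
d = (2.576 + 0.613) / √(180/2)
d = 3.189 / 9.487
d ≈ 0.34

By Cohen's convention (0.2 small / 0.5 medium / 0.8 large): small effect.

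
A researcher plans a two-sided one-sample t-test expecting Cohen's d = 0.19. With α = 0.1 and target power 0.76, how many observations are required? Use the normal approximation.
n = 154

Sample size formula (one-sample t-test, normal approximation):
n = ((z_{α/2} + z_β) / d)²

z_{α/2} = 1.645 (for α = 0.1, two-sided)
z_β = 0.706 (for power = 0.76)
d = 0.19

n = ((1.645 + 0.706) / 0.19)²
n = (12.374)²
n ≈ 153.12
Round up to the next whole number: n = 154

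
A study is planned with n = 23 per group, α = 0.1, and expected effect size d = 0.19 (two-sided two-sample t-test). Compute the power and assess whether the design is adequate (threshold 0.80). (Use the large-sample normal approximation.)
Power ≈ 0.16; the study is underpowered (power < 0.80)

Power calculation (two-sample t-test, normal approximation):
z_β = d · √(n/2) - z_{α/2}
z_β = 0.19 · √(23/2) - 1.645
z_β = 0.19 · 3.391 - 1.645
z_β = -1.001

Power = Φ(z_β) = Φ(-1.001) ≈ 0.159

Effect size d = 0.19 is very small by Cohen's convention (0.2/0.5/0.8).

Threshold: power ≥ 0.80 is conventionally adequate.
Power ≈ 0.16 → the study is underpowered (power < 0.80).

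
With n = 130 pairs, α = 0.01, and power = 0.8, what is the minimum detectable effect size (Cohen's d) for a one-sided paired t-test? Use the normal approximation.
d ≈ 0.28

Minimum detectable effect (paired t-test, normal approximation):
d = (z_α + z_β) / √n
d = (2.326 + 0.842) / √130
d = 3.168 / 11.402
d ≈ 0.28

By Cohen's convention (0.2 small / 0.5 medium / 0.8 large): small effect.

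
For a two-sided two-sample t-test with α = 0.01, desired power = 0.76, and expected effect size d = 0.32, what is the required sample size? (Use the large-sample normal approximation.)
n = 211 per group

Sample size formula (two-sample t-test, normal approximation):
n = 2 · ((z_{α/2} + z_β) / d)²

z_{α/2} = 2.576 (for α = 0.01, two-sided)
z_β = 0.706 (for power = 0.76)
d = 0.32

n = 2 · ((2.576 + 0.706) / 0.32)²
n = 2 · (10.256)²
n ≈ 210.37
Round up to the next whole number: n = 211 per group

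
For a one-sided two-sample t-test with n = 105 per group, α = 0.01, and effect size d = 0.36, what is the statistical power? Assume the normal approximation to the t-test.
Power ≈ 0.61

Power calculation (two-sample t-test, normal approximation):
z_β = d · √(n/2) - z_α
z_β = 0.36 · √(105/2) - 2.326
z_β = 0.36 · 7.246 - 2.326
z_β = 0.282

Power = Φ(z_β) = Φ(0.282) ≈ 0.611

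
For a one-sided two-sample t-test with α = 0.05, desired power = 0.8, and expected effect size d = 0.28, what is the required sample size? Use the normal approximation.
n = 158 per group

Sample size formula (two-sample t-test, normal approximation):
n = 2 · ((z_α + z_β) / d)²

z_α = 1.645 (for α = 0.05, one-sided)
z_β = 0.842 (for power = 0.8)
d = 0.28

n = 2 · ((1.645 + 0.842) / 0.28)²
n = 2 · (8.882)²
n ≈ 157.78
Round up to the next whole number: n = 158 per group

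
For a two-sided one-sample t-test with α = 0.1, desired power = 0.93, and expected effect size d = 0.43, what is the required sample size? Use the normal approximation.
n = 53

Sample size formula (one-sample t-test, normal approximation):
n = ((z_{α/2} + z_β) / d)²

z_{α/2} = 1.645 (for α = 0.1, two-sided)
z_β = 1.476 (for power = 0.93)
d = 0.43

n = ((1.645 + 1.476) / 0.43)²
n = (7.258)²
n ≈ 52.68
Round up to the next whole number: n = 53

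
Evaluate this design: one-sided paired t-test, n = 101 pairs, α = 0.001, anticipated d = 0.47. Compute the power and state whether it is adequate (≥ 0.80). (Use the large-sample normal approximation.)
Power ≈ 0.95; the study is adequately powered (power ≥ 0.80)

Power calculation (paired t-test, normal approximation):
z_β = d · √n - z_α
z_β = 0.47 · √101 - 3.090
z_β = 0.47 · 10.050 - 3.090
z_β = 1.633

Power = Φ(z_β) = Φ(1.633) ≈ 0.949

Effect size d = 0.47 is small by Cohen's convention (0.2/0.5/0.8).

Threshold: power ≥ 0.80 is conventionally adequate.
Power ≈ 0.95 → the study is adequately powered (power ≥ 0.80).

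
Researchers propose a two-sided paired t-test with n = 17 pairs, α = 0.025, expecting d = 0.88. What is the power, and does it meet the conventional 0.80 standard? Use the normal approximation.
Power ≈ 0.92; the study is adequately powered (power ≥ 0.80)

Power calculation (paired t-test, normal approximation):
z_β = d · √n - z_{α/2}
z_β = 0.88 · √17 - 2.241
z_β = 0.88 · 4.123 - 2.241
z_β = 1.387

Power = Φ(z_β) = Φ(1.387) ≈ 0.917

Effect size d = 0.88 is large by Cohen's convention (0.2/0.5/0.8).

Threshold: power ≥ 0.80 is conventionally adequate.
Power ≈ 0.92 → the study is adequately powered (power ≥ 0.80).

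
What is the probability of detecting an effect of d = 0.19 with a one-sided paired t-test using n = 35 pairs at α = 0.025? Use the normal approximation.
Power ≈ 0.20

Power calculation (paired t-test, normal approximation):
z_β = d · √n - z_α
z_β = 0.19 · √35 - 1.960
z_β = 0.19 · 5.916 - 1.960
z_β = -0.836

Power = Φ(z_β) = Φ(-0.836) ≈ 0.202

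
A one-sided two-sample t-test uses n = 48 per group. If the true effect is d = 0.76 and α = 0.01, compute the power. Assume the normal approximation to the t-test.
Power ≈ 0.92

Power calculation (two-sample t-test, normal approximation):
z_β = d · √(n/2) - z_α
z_β = 0.76 · √(48/2) - 2.326
z_β = 0.76 · 4.899 - 2.326
z_β = 1.397

Power = Φ(z_β) = Φ(1.397) ≈ 0.919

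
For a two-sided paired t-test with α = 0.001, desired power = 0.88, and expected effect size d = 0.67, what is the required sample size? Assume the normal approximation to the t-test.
n = 45 pairs

Sample size formula (paired t-test, normal approximation):
n = ((z_{α/2} + z_β) / d)²

z_{α/2} = 3.291 (for α = 0.001, two-sided)
z_β = 1.175 (for power = 0.88)
d = 0.67

n = ((3.291 + 1.175) / 0.67)²
n = (6.666)²
n ≈ 44.44
Round up to the next whole number: n = 45 pairs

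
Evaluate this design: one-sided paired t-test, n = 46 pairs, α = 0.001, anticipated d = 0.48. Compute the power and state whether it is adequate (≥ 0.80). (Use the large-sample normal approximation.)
Power ≈ 0.57; the study is underpowered (power < 0.80)

Power calculation (paired t-test, normal approximation):
z_β = d · √n - z_α
z_β = 0.48 · √46 - 3.090
z_β = 0.48 · 6.782 - 3.090
z_β = 0.165

Power = Φ(z_β) = Φ(0.165) ≈ 0.566

Effect size d = 0.48 is small by Cohen's convention (0.2/0.5/0.8).

Threshold: power ≥ 0.80 is conventionally adequate.
Power ≈ 0.57 → the study is underpowered (power < 0.80).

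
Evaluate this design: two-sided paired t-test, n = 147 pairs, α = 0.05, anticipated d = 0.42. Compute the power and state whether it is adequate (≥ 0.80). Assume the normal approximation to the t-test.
Power ≈ 1.00; the study is adequately powered (power ≥ 0.80)

Power calculation (paired t-test, normal approximation):
z_β = d · √n - z_{α/2}
z_β = 0.42 · √147 - 1.960
z_β = 0.42 · 12.124 - 1.960
z_β = 3.132

Power = Φ(z_β) = Φ(3.132) ≈ 0.999

Effect size d = 0.42 is small by Cohen's convention (0.2/0.5/0.8).

Threshold: power ≥ 0.80 is conventionally adequate.
Power ≈ 1.00 → the study is adequately powered (power ≥ 0.80).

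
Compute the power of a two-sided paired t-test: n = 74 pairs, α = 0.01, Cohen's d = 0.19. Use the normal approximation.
Power ≈ 0.17

Power calculation (paired t-test, normal approximation):
z_β = d · √n - z_{α/2}
z_β = 0.19 · √74 - 2.576
z_β = 0.19 · 8.602 - 2.576
z_β = -0.941

Power = Φ(z_β) = Φ(-0.941) ≈ 0.173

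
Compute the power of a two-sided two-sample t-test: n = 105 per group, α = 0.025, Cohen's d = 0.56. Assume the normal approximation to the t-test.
Power ≈ 0.97

Power calculation (two-sample t-test, normal approximation):
z_β = d · √(n/2) - z_{α/2}
z_β = 0.56 · √(105/2) - 2.241
z_β = 0.56 · 7.246 - 2.241
z_β = 1.816

Power = Φ(z_β) = Φ(1.816) ≈ 0.965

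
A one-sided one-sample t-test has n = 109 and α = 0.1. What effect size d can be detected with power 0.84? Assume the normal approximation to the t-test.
d ≈ 0.22

Minimum detectable effect (one-sample t-test, normal approximation):
d = (z_α + z_β) / √n
d = (1.282 + 0.994) / √109
d = 2.276 / 10.440
d ≈ 0.22

By Cohen's convention (0.2 small / 0.5 medium / 0.8 large): small effect.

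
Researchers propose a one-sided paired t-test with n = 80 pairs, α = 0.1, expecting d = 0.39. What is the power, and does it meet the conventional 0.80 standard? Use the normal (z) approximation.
Power ≈ 0.99; the study is adequately powered (power ≥ 0.80)

Power calculation (paired t-test, normal approximation):
z_β = d · √n - z_α
z_β = 0.39 · √80 - 1.282
z_β = 0.39 · 8.944 - 1.282
z_β = 2.207

Power = Φ(z_β) = Φ(2.207) ≈ 0.986

Effect size d = 0.39 is small by Cohen's convention (0.2/0.5/0.8).

Threshold: power ≥ 0.80 is conventionally adequate.
Power ≈ 0.99 → the study is adequately powered (power ≥ 0.80).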